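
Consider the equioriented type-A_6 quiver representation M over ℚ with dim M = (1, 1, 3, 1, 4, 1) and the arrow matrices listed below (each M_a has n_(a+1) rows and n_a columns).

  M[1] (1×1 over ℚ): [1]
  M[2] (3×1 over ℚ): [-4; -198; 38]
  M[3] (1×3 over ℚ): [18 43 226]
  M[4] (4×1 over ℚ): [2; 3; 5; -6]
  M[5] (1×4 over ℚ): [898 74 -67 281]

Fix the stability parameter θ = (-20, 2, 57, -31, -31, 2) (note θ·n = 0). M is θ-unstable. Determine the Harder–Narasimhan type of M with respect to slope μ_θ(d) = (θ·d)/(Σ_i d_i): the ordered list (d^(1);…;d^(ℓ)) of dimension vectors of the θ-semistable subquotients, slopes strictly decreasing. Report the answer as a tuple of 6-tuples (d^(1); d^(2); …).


Via rank(M_{q-1}∘⋯∘M_p): M ≅ I[1,6], I[3,3]^2, I[5,5]^3.
μ_θ-semistable layers: μ^(1)=57; μ^(2)=2; μ^(3)=-3/4; μ^(4)=-20; μ^(5)=-31

((0, 0, 2, 0, 0, 0); (0, 0, 0, 0, 0, 1); (0, 1, 1, 1, 1, 0); (1, 0, 0, 0, 0, 0); (0, 0, 0, 0, 3, 0))


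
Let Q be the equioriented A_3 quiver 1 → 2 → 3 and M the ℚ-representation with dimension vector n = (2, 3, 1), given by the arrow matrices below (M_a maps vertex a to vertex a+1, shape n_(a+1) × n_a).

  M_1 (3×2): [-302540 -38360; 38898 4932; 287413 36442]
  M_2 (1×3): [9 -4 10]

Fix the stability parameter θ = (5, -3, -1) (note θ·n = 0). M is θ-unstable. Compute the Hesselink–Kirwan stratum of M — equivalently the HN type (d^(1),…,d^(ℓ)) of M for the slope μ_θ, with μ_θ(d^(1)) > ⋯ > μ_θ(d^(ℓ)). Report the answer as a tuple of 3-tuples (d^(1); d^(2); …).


Barcode: M ≅ I[1,1], I[1,3], I[2,2]^2. HN layers by μ_θ (3 steps, strictly decreasing):
  μ^(1)=5; μ^(2)=1/3; μ^(3)=-3

((1, 0, 0); (1, 1, 1); (0, 2, 0))


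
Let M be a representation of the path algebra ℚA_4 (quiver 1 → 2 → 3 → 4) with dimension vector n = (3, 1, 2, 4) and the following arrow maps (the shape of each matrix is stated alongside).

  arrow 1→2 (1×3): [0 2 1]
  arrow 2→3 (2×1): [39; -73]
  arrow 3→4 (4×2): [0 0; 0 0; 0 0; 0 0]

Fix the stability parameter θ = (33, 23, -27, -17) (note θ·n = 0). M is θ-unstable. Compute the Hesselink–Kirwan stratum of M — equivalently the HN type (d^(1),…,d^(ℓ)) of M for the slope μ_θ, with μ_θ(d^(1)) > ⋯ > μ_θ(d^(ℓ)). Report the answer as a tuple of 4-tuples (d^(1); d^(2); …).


Via rank(M_{q-1}∘⋯∘M_p): M ≅ I[1,1]^2, I[1,3], I[3,3], I[4,4]^4.
μ_θ-semistable layers: μ^(1)=33; μ^(2)=29/3; μ^(3)=-17; μ^(4)=-27

((2, 0, 0, 0); (1, 1, 1, 0); (0, 0, 0, 4); (0, 0, 1, 0))


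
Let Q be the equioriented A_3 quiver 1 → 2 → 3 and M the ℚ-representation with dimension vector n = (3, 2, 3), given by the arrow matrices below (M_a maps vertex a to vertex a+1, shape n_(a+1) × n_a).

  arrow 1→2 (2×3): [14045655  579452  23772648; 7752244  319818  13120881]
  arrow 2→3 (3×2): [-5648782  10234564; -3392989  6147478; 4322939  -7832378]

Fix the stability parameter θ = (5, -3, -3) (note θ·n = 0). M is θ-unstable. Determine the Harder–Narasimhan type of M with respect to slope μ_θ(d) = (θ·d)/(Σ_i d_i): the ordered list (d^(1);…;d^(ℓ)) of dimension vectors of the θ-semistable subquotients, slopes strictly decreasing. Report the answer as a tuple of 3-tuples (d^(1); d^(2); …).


Interval decomposition of M: I[1,1], I[1,2], I[1,3], I[3,3]^2.
HN type (ℓ=4): μ^(1)=5; μ^(2)=1; μ^(3)=-1/3; μ^(4)=-3

((1, 0, 0); (1, 1, 0); (1, 1, 1); (0, 0, 2))


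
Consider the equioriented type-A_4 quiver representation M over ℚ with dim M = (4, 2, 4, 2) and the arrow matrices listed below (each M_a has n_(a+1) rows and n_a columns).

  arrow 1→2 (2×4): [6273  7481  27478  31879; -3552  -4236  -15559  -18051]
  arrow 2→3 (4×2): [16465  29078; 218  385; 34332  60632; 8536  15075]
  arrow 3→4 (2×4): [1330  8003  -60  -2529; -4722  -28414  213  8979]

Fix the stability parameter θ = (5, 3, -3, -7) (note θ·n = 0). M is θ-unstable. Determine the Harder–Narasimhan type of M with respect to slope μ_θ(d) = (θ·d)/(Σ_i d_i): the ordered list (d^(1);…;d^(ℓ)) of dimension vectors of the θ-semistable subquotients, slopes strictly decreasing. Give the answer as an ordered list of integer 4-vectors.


Barcode: M ≅ I[1,1]^2, I[1,3], I[1,4], I[3,3], I[3,4]. HN layers by μ_θ (5 steps, strictly decreasing):
  μ^(1)=5; μ^(2)=5/3; μ^(3)=-1/2; μ^(4)=-3; μ^(5)=-5

((2, 0, 0, 0); (1, 1, 1, 0); (1, 1, 1, 1); (0, 0, 1, 0); (0, 0, 1, 1))


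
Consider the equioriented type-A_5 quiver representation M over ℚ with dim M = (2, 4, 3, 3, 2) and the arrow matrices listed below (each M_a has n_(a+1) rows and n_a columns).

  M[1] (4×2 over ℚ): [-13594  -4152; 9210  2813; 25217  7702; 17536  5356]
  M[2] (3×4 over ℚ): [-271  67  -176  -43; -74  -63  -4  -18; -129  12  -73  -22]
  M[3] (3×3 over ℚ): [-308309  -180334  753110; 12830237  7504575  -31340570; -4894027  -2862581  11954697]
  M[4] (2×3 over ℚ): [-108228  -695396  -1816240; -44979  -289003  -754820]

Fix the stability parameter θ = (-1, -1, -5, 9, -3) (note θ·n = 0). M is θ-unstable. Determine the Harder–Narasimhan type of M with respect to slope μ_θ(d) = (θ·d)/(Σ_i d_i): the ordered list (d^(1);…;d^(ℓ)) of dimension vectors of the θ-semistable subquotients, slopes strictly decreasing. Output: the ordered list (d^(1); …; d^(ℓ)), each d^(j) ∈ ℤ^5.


Interval decomposition of M: I[1,4], I[1,5], I[2,2], I[2,4], I[5,5].
HN type (ℓ=5): μ^(1)=9; μ^(2)=3; μ^(3)=-1; μ^(4)=-7/3; μ^(5)=-3

((0, 0, 0, 2, 0); (0, 0, 0, 1, 1); (0, 1, 0, 0, 0); (2, 2, 2, 0, 0); (0, 1, 1, 0, 1))


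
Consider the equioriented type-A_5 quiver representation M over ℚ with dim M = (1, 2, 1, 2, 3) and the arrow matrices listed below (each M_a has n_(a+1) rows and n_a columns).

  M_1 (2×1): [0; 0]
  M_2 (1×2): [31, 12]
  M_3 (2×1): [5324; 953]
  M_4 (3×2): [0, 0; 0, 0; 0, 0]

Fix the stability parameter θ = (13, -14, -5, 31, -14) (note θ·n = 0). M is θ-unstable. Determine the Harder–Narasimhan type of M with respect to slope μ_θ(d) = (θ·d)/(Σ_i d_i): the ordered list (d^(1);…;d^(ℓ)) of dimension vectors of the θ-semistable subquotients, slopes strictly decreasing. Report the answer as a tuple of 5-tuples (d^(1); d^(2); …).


Barcode: M ≅ I[1,1], I[2,2], I[2,4], I[4,4], I[5,5]^3. HN layers by μ_θ (4 steps, strictly decreasing):
  μ^(1)=31; μ^(2)=13; μ^(3)=-5; μ^(4)=-14

((0, 0, 0, 2, 0); (1, 0, 0, 0, 0); (0, 0, 1, 0, 0); (0, 2, 0, 0, 3))


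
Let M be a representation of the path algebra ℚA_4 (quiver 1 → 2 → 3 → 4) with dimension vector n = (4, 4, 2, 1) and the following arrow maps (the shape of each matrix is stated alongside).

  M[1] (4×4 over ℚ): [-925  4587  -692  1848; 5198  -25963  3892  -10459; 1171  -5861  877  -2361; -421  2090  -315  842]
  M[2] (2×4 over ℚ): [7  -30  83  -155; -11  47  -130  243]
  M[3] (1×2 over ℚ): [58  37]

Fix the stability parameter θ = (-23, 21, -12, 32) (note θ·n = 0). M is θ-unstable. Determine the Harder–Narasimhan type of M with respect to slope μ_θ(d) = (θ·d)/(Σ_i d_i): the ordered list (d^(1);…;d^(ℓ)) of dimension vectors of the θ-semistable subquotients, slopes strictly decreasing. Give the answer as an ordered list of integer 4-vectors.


Via rank(M_{q-1}∘⋯∘M_p): M ≅ I[1,2]^2, I[1,3], I[1,4].
μ_θ-semistable layers: μ^(1)=32; μ^(2)=21; μ^(3)=9/2; μ^(4)=-23

((0, 0, 0, 1); (0, 2, 0, 0); (0, 2, 2, 0); (4, 0, 0, 0))


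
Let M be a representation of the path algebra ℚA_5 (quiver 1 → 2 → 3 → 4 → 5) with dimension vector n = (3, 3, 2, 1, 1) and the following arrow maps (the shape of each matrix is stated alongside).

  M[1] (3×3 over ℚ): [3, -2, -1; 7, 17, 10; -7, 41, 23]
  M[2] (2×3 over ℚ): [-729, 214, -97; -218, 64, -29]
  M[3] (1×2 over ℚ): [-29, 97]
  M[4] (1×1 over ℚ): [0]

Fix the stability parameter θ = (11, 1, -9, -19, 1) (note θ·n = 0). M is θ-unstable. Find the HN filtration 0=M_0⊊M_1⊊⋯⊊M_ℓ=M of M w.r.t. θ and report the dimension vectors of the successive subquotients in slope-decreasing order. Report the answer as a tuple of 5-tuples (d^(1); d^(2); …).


Via rank(M_{q-1}∘⋯∘M_p): M ≅ I[1,2], I[1,3], I[1,4], I[5,5].
μ_θ-semistable layers: μ^(1)=6; μ^(2)=1; μ^(3)=-4

((1, 1, 0, 0, 0); (1, 1, 1, 0, 1); (1, 1, 1, 1, 0))


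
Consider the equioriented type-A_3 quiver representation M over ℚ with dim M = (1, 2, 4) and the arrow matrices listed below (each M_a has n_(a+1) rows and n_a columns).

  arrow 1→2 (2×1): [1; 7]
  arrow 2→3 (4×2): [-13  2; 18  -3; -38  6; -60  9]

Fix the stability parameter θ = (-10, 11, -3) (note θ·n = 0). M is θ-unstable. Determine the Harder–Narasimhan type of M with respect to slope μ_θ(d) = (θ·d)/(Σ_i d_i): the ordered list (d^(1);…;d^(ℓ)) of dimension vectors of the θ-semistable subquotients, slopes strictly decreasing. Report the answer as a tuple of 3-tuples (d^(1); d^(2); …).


Interval decomposition of M: I[1,3], I[2,3], I[3,3]^2.
HN type (ℓ=3): μ^(1)=4; μ^(2)=-3; μ^(3)=-10

((0, 2, 2); (0, 0, 2); (1, 0, 0))


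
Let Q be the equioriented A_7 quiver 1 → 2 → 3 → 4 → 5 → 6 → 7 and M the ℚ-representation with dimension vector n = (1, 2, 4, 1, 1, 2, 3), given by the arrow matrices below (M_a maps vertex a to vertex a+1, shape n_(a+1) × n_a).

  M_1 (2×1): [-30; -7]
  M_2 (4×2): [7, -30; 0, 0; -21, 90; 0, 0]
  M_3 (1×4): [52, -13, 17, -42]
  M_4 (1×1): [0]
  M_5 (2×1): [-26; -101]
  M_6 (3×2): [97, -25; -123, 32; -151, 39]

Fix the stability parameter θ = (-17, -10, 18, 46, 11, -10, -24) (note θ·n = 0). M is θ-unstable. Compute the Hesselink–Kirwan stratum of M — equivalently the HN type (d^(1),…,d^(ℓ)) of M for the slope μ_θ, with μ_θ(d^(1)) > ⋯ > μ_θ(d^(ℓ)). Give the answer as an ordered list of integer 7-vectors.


Interval decomposition of M: I[1,2], I[2,4], I[3,3]^3, I[5,7], I[6,7], I[7,7].
HN type (ℓ=6): μ^(1)=46; μ^(2)=18; μ^(3)=-23/3; μ^(4)=-10; μ^(5)=-17; μ^(6)=-24

((0, 0, 0, 1, 0, 0, 0); (0, 0, 4, 0, 0, 0, 0); (0, 0, 0, 0, 1, 1, 1); (0, 2, 0, 0, 0, 0, 0); (1, 0, 0, 0, 0, 1, 1); (0, 0, 0, 0, 0, 0, 1))


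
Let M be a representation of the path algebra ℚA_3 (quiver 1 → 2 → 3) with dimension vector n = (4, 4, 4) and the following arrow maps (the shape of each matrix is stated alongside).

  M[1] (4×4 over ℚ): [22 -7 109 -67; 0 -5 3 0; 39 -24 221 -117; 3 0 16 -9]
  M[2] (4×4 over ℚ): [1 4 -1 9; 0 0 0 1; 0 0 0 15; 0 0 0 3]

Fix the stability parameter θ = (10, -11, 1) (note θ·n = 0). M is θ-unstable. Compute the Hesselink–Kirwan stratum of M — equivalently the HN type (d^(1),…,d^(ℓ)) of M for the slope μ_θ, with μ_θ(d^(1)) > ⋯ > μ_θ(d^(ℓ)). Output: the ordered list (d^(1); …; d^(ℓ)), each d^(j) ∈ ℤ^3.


Via rank(M_{q-1}∘⋯∘M_p): M ≅ I[1,2]^2, I[1,3]^2, I[3,3]^2.
μ_θ-semistable layers: μ^(1)=1; μ^(2)=-1/2

((0, 0, 4); (4, 4, 0))


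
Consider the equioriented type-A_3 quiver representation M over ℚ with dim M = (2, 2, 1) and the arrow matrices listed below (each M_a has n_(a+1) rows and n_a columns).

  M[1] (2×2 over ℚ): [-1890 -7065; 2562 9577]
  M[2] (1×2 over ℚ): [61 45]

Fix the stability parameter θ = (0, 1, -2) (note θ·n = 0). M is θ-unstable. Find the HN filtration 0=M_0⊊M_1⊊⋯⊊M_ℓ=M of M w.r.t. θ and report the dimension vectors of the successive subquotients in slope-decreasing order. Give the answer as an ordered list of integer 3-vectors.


Via rank(M_{q-1}∘⋯∘M_p): M ≅ I[1,1], I[1,2], I[2,3].
μ_θ-semistable layers: μ^(1)=1; μ^(2)=0; μ^(3)=-1/2

((0, 1, 0); (2, 0, 0); (0, 1, 1))


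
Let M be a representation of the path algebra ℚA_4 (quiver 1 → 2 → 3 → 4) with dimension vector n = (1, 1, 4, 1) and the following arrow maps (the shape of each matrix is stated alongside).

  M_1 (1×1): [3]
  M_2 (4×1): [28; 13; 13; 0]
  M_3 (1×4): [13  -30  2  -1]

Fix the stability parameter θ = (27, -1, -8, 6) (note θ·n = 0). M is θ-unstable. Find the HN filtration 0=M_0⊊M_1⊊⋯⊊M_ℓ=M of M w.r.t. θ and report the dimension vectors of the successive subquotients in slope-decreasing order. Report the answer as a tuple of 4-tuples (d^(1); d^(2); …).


Barcode: M ≅ I[1,3], I[3,3]^2, I[3,4]. HN layers by μ_θ (2 steps, strictly decreasing):
  μ^(1)=6; μ^(2)=-8

((1, 1, 1, 1); (0, 0, 3, 0))


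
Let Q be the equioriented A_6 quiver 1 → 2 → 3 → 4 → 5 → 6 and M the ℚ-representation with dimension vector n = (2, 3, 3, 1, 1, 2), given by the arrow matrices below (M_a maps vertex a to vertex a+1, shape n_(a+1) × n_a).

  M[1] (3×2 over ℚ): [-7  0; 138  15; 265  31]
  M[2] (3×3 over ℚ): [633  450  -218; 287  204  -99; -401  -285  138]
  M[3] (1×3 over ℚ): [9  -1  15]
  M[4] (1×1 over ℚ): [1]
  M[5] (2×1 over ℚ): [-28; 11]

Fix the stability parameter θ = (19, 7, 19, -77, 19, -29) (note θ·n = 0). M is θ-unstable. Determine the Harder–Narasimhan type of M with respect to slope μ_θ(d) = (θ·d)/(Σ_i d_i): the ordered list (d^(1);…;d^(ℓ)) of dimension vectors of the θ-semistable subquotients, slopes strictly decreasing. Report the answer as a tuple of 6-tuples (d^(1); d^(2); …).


Interval decomposition of M: I[1,3], I[1,6], I[2,3], I[6,6].
HN type (ℓ=6): μ^(1)=19; μ^(2)=13; μ^(3)=7; μ^(4)=-5; μ^(5)=-8; μ^(6)=-29

((0, 0, 2, 0, 0, 0); (1, 1, 0, 0, 0, 0); (0, 1, 0, 0, 0, 0); (0, 0, 0, 0, 1, 1); (1, 1, 1, 1, 0, 0); (0, 0, 0, 0, 0, 1))


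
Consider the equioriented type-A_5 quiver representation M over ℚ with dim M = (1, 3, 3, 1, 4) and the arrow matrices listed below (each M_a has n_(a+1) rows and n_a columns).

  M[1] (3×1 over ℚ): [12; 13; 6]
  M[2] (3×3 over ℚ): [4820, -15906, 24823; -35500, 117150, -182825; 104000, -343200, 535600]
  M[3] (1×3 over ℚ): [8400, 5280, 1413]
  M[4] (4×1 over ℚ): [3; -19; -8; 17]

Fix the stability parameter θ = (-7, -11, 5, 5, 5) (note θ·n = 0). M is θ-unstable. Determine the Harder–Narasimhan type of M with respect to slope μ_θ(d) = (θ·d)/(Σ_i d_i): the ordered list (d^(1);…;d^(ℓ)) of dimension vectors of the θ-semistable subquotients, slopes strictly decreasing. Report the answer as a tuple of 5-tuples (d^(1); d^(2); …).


Interval decomposition of M: I[1,2], I[2,2], I[2,3], I[3,3], I[3,5], I[5,5]^3.
HN type (ℓ=3): μ^(1)=5; μ^(2)=-9; μ^(3)=-11

((0, 0, 3, 1, 4); (1, 1, 0, 0, 0); (0, 2, 0, 0, 0))


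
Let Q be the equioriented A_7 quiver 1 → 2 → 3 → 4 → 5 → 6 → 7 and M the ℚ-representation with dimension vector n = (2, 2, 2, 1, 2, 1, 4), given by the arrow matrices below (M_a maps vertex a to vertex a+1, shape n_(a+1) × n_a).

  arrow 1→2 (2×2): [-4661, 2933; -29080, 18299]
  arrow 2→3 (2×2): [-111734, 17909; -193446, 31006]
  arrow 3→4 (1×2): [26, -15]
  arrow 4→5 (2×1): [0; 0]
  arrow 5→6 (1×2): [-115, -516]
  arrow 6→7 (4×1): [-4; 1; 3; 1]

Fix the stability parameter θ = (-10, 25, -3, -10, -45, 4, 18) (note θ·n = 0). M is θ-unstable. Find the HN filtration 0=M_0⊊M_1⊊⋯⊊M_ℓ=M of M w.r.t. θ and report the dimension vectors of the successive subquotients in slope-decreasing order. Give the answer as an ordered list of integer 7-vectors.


Barcode: M ≅ I[1,3], I[1,4], I[5,5], I[5,7], I[7,7]^3. HN layers by μ_θ (5 steps, strictly decreasing):
  μ^(1)=18; μ^(2)=11; μ^(3)=4; μ^(4)=-10; μ^(5)=-45

((0, 0, 0, 0, 0, 0, 4); (0, 1, 1, 0, 0, 0, 0); (0, 1, 1, 1, 0, 1, 0); (2, 0, 0, 0, 0, 0, 0); (0, 0, 0, 0, 2, 0, 0))


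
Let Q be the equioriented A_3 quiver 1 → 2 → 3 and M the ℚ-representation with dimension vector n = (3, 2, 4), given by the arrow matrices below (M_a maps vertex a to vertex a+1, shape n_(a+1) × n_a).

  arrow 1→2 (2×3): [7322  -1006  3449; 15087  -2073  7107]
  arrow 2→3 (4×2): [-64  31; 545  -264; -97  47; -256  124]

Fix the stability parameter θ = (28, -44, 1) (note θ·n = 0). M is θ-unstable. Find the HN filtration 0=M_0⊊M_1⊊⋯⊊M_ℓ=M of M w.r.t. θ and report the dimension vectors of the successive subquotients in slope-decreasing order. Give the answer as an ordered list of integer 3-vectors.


Barcode: M ≅ I[1,1], I[1,3]^2, I[3,3]^2. HN layers by μ_θ (3 steps, strictly decreasing):
  μ^(1)=28; μ^(2)=1; μ^(3)=-8

((1, 0, 0); (0, 0, 4); (2, 2, 0))


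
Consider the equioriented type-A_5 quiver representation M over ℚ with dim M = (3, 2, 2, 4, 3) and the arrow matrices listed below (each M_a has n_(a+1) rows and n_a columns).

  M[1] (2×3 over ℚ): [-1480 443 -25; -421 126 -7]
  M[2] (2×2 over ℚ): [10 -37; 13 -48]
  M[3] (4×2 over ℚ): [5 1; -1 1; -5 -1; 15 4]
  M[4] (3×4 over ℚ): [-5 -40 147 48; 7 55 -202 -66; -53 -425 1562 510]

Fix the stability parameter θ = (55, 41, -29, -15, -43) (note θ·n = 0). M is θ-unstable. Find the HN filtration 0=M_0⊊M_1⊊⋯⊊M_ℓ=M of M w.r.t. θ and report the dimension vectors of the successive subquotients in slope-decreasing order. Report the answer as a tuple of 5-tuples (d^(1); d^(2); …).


Barcode: M ≅ I[1,1], I[1,4]^2, I[4,5]^2, I[5,5]. HN layers by μ_θ (4 steps, strictly decreasing):
  μ^(1)=55; μ^(2)=13; μ^(3)=-29; μ^(4)=-43

((1, 0, 0, 0, 0); (2, 2, 2, 2, 0); (0, 0, 0, 2, 2); (0, 0, 0, 0, 1))


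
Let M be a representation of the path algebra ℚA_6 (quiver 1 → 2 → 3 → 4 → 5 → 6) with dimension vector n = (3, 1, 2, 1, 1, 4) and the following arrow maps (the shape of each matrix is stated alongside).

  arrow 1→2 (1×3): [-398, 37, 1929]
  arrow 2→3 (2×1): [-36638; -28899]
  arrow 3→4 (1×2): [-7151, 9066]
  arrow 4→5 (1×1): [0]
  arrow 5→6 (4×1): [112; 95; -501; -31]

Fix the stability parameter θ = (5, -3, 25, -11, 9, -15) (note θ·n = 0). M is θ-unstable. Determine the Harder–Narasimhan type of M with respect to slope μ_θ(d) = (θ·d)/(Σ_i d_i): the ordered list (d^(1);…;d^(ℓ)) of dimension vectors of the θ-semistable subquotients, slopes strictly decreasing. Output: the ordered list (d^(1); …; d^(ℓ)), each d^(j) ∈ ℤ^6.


Interval decomposition of M: I[1,1]^2, I[1,4], I[3,3], I[5,6], I[6,6]^3.
HN type (ℓ=6): μ^(1)=25; μ^(2)=7; μ^(3)=5; μ^(4)=1; μ^(5)=-3; μ^(6)=-15

((0, 0, 1, 0, 0, 0); (0, 0, 1, 1, 0, 0); (2, 0, 0, 0, 0, 0); (1, 1, 0, 0, 0, 0); (0, 0, 0, 0, 1, 1); (0, 0, 0, 0, 0, 3))


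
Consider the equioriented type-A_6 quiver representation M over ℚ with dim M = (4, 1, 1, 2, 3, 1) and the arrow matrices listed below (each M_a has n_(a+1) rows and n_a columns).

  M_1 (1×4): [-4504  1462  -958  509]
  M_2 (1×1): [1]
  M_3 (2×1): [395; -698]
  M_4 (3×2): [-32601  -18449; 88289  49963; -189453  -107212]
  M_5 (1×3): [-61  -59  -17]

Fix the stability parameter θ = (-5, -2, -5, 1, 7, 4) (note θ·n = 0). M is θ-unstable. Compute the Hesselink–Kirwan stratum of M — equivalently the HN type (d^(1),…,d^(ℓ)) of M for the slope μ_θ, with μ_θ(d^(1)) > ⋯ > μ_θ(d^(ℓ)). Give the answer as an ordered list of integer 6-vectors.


Via rank(M_{q-1}∘⋯∘M_p): M ≅ I[1,1]^3, I[1,6], I[4,5], I[5,5].
μ_θ-semistable layers: μ^(1)=7; μ^(2)=11/2; μ^(3)=1; μ^(4)=-7/2; μ^(5)=-5

((0, 0, 0, 0, 2, 0); (0, 0, 0, 0, 1, 1); (0, 0, 0, 2, 0, 0); (0, 1, 1, 0, 0, 0); (4, 0, 0, 0, 0, 0))


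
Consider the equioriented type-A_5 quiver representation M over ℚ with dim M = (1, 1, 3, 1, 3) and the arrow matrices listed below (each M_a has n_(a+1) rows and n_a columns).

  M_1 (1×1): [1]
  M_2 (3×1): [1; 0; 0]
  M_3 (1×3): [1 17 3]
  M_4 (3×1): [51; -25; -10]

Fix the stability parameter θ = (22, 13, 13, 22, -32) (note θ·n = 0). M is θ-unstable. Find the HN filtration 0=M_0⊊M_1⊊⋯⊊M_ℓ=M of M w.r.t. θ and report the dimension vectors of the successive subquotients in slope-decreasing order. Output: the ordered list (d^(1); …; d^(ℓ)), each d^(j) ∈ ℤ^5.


Interval decomposition of M: I[1,5], I[3,3]^2, I[5,5]^2.
HN type (ℓ=3): μ^(1)=13; μ^(2)=38/5; μ^(3)=-32

((0, 0, 2, 0, 0); (1, 1, 1, 1, 1); (0, 0, 0, 0, 2))


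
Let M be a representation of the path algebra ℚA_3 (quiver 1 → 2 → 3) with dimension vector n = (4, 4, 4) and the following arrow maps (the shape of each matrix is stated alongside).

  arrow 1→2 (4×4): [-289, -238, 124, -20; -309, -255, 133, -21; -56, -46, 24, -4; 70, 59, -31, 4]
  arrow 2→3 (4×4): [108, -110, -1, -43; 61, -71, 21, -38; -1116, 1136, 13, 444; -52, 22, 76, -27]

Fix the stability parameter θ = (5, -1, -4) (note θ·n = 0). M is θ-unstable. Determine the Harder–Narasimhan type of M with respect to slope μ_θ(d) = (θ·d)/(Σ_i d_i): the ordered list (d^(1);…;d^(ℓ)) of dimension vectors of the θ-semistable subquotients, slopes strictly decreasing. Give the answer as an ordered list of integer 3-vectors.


Interval decomposition of M: I[1,2], I[1,3]^3, I[3,3].
HN type (ℓ=3): μ^(1)=2; μ^(2)=0; μ^(3)=-4

((1, 1, 0); (3, 3, 3); (0, 0, 1))


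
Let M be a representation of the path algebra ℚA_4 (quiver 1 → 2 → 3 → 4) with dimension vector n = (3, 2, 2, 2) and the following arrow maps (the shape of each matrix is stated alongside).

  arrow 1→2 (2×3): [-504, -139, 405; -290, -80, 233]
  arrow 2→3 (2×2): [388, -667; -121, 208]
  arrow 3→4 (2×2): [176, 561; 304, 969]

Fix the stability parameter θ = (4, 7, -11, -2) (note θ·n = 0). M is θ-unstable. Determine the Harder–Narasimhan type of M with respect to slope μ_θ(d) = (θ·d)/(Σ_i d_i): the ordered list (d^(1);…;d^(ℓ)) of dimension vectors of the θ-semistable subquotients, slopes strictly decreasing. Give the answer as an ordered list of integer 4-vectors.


Interval decomposition of M: I[1,1], I[1,3], I[1,4], I[4,4].
HN type (ℓ=4): μ^(1)=4; μ^(2)=0; μ^(3)=-1/2; μ^(4)=-2

((1, 0, 0, 0); (1, 1, 1, 0); (1, 1, 1, 1); (0, 0, 0, 1))


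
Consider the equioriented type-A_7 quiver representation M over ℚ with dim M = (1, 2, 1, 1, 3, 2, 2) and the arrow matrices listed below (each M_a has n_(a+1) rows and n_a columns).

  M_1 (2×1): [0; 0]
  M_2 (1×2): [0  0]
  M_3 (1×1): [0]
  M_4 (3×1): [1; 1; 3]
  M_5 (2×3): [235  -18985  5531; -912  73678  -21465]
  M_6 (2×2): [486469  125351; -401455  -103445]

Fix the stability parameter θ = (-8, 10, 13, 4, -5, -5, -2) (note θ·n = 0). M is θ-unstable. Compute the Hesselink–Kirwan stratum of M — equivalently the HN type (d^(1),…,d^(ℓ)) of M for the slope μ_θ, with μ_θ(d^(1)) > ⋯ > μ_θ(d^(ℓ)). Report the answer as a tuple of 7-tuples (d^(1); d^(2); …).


Via rank(M_{q-1}∘⋯∘M_p): M ≅ I[1,1], I[2,2]^2, I[3,3], I[4,7], I[5,5], I[5,6], I[7,7].
μ_θ-semistable layers: μ^(1)=13; μ^(2)=10; μ^(3)=-2; μ^(4)=-5; μ^(5)=-8

((0, 0, 1, 0, 0, 0, 0); (0, 2, 0, 0, 0, 0, 0); (0, 0, 0, 1, 1, 1, 2); (0, 0, 0, 0, 2, 1, 0); (1, 0, 0, 0, 0, 0, 0))


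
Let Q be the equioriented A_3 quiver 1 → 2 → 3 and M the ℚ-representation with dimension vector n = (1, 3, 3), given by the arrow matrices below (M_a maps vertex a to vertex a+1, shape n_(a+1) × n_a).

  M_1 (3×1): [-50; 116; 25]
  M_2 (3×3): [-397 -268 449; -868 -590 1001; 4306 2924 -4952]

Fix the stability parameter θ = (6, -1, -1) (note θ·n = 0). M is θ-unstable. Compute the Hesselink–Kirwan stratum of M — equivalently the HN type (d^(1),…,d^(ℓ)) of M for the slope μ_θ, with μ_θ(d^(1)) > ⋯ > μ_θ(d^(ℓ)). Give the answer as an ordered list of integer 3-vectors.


Via rank(M_{q-1}∘⋯∘M_p): M ≅ I[1,3], I[2,2], I[2,3], I[3,3].
μ_θ-semistable layers: μ^(1)=4/3; μ^(2)=-1

((1, 1, 1); (0, 2, 2))


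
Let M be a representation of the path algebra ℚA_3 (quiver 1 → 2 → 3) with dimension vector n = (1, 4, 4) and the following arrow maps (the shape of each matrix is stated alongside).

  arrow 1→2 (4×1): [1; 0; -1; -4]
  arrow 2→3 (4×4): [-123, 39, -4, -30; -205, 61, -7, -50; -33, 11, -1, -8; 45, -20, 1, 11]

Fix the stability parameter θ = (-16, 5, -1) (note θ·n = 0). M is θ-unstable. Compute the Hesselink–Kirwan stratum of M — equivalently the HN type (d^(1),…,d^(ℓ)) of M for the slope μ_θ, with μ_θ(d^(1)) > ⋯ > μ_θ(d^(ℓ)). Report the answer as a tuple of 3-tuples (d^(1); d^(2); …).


Barcode: M ≅ I[1,3], I[2,2], I[2,3]^2, I[3,3]. HN layers by μ_θ (4 steps, strictly decreasing):
  μ^(1)=5; μ^(2)=2; μ^(3)=-1; μ^(4)=-16

((0, 1, 0); (0, 3, 3); (0, 0, 1); (1, 0, 0))


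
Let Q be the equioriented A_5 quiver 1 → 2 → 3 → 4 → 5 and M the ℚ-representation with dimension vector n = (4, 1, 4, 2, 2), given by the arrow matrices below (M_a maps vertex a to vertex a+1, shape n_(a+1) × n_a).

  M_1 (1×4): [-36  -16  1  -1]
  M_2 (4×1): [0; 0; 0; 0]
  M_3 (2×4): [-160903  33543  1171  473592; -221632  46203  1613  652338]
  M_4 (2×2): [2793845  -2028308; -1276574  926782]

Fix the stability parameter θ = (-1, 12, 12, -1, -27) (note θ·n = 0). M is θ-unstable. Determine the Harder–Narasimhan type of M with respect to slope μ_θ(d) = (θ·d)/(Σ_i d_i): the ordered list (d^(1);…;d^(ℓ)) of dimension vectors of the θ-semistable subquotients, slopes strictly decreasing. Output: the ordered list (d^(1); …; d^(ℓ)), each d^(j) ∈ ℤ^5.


Barcode: M ≅ I[1,1]^3, I[1,2], I[3,3]^2, I[3,5]^2. HN layers by μ_θ (3 steps, strictly decreasing):
  μ^(1)=12; μ^(2)=-1; μ^(3)=-16/3

((0, 1, 2, 0, 0); (4, 0, 0, 0, 0); (0, 0, 2, 2, 2))


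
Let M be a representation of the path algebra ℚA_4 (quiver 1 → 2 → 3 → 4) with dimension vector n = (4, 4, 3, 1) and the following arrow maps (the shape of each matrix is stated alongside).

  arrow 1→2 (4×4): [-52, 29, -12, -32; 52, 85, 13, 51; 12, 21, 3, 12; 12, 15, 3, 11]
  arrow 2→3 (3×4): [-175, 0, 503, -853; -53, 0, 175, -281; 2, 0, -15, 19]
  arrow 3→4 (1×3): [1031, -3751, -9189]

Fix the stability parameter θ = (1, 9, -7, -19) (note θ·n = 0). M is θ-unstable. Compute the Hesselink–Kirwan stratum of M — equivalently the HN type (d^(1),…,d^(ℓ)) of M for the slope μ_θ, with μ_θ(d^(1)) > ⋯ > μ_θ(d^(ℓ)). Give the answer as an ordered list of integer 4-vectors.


Interval decomposition of M: I[1,1], I[1,2], I[1,3], I[1,4], I[2,2], I[3,3].
HN type (ℓ=4): μ^(1)=9; μ^(2)=1; μ^(3)=-4; μ^(4)=-7

((0, 2, 0, 0); (3, 1, 1, 0); (1, 1, 1, 1); (0, 0, 1, 0))


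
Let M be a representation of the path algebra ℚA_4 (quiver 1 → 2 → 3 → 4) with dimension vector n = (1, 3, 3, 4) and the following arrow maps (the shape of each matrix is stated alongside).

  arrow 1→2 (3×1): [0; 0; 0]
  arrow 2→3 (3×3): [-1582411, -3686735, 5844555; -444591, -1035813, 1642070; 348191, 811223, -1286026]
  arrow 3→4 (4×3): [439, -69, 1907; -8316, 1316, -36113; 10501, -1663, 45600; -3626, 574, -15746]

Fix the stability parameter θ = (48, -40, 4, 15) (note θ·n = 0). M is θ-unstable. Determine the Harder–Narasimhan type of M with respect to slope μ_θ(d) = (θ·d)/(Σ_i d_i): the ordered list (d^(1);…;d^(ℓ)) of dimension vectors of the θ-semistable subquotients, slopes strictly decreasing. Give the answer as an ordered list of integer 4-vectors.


Interval decomposition of M: I[1,1], I[2,3], I[2,4]^2, I[4,4]^2.
HN type (ℓ=4): μ^(1)=48; μ^(2)=15; μ^(3)=4; μ^(4)=-40

((1, 0, 0, 0); (0, 0, 0, 4); (0, 0, 3, 0); (0, 3, 0, 0))


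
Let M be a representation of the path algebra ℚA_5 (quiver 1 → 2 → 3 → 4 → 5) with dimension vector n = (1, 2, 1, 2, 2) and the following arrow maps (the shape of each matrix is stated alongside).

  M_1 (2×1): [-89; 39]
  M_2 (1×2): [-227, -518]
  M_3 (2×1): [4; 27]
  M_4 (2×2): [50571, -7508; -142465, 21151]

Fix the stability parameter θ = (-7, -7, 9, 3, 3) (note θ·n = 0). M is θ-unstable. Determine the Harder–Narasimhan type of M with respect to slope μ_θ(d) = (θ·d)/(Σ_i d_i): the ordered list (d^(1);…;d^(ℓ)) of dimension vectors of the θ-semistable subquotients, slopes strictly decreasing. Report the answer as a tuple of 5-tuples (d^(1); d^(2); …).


Interval decomposition of M: I[1,5], I[2,2], I[4,5].
HN type (ℓ=3): μ^(1)=5; μ^(2)=3; μ^(3)=-7

((0, 0, 1, 1, 1); (0, 0, 0, 1, 1); (1, 2, 0, 0, 0))


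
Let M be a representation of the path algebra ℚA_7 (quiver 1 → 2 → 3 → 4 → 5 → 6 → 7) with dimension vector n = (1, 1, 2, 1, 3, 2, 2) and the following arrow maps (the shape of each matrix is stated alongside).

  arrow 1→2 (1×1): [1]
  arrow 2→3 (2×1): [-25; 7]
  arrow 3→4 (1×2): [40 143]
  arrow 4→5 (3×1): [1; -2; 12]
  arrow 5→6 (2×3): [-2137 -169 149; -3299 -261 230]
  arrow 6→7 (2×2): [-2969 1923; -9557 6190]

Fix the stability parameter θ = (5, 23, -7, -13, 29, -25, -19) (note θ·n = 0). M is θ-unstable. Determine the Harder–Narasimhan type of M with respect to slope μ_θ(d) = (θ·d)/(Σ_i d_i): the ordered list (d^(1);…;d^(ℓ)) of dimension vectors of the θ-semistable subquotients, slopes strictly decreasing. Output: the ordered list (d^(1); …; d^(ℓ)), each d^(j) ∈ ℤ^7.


Barcode: M ≅ I[1,7], I[3,3], I[5,5], I[5,7]. HN layers by μ_θ (4 steps, strictly decreasing):
  μ^(1)=29; μ^(2)=-1; μ^(3)=-5; μ^(4)=-7

((0, 0, 0, 0, 1, 0, 0); (1, 1, 1, 1, 1, 1, 1); (0, 0, 0, 0, 1, 1, 1); (0, 0, 1, 0, 0, 0, 0))


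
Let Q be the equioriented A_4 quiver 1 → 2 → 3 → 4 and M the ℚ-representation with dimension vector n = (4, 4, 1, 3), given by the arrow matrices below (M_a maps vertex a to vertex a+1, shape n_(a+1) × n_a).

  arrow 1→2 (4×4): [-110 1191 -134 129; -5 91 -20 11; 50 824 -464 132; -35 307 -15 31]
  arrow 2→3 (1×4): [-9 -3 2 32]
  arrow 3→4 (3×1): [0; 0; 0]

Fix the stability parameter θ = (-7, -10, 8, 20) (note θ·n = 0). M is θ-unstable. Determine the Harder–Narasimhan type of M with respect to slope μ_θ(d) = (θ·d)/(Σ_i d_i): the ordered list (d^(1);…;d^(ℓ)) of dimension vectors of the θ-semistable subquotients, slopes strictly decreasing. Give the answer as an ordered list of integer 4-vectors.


Barcode: M ≅ I[1,1], I[1,2]^2, I[1,3], I[2,2], I[4,4]^3. HN layers by μ_θ (5 steps, strictly decreasing):
  μ^(1)=20; μ^(2)=8; μ^(3)=-7; μ^(4)=-17/2; μ^(5)=-10

((0, 0, 0, 3); (0, 0, 1, 0); (1, 0, 0, 0); (3, 3, 0, 0); (0, 1, 0, 0))


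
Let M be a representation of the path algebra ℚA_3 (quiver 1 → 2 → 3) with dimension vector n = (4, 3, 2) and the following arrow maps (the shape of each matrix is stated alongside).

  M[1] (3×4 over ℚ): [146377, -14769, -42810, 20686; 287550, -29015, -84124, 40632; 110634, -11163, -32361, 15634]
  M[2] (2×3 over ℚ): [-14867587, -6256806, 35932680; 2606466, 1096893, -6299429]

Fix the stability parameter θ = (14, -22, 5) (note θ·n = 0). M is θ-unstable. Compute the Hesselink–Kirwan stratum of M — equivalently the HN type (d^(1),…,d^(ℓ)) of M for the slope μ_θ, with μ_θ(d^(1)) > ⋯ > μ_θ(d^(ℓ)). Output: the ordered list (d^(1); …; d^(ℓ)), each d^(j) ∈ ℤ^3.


Barcode: M ≅ I[1,1], I[1,2], I[1,3]^2. HN layers by μ_θ (3 steps, strictly decreasing):
  μ^(1)=14; μ^(2)=5; μ^(3)=-4

((1, 0, 0); (0, 0, 2); (3, 3, 0))


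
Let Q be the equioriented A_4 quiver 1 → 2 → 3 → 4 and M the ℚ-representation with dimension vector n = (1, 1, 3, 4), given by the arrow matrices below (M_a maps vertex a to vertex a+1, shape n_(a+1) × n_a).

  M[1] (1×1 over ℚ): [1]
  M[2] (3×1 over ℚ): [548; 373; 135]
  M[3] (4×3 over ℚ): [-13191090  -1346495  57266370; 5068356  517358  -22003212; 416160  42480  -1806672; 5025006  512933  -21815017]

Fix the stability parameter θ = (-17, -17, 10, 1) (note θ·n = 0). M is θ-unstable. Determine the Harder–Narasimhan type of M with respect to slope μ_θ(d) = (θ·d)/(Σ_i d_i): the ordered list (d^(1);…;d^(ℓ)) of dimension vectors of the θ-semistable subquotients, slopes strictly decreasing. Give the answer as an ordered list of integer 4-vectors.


Barcode: M ≅ I[1,4], I[3,3], I[3,4], I[4,4]^2. HN layers by μ_θ (4 steps, strictly decreasing):
  μ^(1)=10; μ^(2)=11/2; μ^(3)=1; μ^(4)=-17

((0, 0, 1, 0); (0, 0, 2, 2); (0, 0, 0, 2); (1, 1, 0, 0))


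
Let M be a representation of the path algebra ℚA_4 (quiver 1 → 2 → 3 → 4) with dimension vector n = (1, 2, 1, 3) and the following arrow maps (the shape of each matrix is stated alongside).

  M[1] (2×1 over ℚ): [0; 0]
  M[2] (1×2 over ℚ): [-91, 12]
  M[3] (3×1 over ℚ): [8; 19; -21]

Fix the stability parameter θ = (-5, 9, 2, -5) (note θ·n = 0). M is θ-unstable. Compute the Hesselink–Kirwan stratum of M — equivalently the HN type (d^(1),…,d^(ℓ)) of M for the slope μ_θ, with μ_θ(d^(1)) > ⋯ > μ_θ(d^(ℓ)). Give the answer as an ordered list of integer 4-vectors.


Barcode: M ≅ I[1,1], I[2,2], I[2,4], I[4,4]^2. HN layers by μ_θ (3 steps, strictly decreasing):
  μ^(1)=9; μ^(2)=2; μ^(3)=-5

((0, 1, 0, 0); (0, 1, 1, 1); (1, 0, 0, 2))


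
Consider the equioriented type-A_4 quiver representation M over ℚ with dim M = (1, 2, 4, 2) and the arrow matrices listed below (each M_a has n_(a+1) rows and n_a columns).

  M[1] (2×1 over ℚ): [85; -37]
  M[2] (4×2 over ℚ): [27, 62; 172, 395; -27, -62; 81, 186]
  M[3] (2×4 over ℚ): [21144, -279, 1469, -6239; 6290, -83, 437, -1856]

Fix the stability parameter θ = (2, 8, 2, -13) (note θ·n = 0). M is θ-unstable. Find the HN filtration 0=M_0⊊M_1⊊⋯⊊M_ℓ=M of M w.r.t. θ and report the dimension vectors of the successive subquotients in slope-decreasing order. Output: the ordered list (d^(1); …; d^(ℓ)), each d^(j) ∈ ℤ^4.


Interval decomposition of M: I[1,4], I[2,4], I[3,3]^2.
HN type (ℓ=3): μ^(1)=2; μ^(2)=-1/4; μ^(3)=-1

((0, 0, 2, 0); (1, 1, 1, 1); (0, 1, 1, 1))


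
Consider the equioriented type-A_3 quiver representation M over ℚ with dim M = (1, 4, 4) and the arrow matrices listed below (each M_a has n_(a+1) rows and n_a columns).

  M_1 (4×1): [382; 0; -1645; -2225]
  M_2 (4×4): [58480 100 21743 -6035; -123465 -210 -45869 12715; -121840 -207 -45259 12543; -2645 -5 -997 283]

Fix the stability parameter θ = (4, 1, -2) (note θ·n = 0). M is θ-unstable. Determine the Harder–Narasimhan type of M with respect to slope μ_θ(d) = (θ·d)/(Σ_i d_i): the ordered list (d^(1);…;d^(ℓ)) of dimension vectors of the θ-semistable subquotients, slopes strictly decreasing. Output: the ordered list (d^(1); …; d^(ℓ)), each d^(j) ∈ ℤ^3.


Barcode: M ≅ I[1,2], I[2,3]^3, I[3,3]. HN layers by μ_θ (3 steps, strictly decreasing):
  μ^(1)=5/2; μ^(2)=-1/2; μ^(3)=-2

((1, 1, 0); (0, 3, 3); (0, 0, 1))


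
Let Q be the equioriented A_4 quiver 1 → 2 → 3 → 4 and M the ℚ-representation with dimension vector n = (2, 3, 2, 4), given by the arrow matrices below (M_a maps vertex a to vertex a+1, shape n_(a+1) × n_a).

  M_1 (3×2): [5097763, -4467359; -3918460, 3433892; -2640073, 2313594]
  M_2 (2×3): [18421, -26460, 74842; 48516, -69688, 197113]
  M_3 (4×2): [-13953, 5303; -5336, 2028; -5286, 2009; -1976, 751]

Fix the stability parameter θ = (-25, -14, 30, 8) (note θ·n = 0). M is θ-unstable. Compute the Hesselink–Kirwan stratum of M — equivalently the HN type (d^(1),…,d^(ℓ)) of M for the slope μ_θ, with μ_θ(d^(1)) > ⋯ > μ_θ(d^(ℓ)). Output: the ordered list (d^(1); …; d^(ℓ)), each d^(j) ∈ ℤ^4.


Barcode: M ≅ I[1,4]^2, I[2,2], I[4,4]^2. HN layers by μ_θ (4 steps, strictly decreasing):
  μ^(1)=19; μ^(2)=8; μ^(3)=-14; μ^(4)=-25

((0, 0, 2, 2); (0, 0, 0, 2); (0, 3, 0, 0); (2, 0, 0, 0))


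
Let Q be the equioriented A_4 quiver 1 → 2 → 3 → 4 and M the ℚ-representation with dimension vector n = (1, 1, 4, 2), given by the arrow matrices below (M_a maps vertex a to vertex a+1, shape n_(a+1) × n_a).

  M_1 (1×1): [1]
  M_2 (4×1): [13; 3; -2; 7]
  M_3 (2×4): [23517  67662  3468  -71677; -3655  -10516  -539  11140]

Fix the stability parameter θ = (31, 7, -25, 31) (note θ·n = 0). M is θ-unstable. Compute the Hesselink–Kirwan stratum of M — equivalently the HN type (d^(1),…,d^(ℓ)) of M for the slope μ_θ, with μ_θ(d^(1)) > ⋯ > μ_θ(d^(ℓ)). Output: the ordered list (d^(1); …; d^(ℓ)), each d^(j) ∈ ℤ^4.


Barcode: M ≅ I[1,4], I[3,3]^2, I[3,4]. HN layers by μ_θ (3 steps, strictly decreasing):
  μ^(1)=31; μ^(2)=13/3; μ^(3)=-25

((0, 0, 0, 2); (1, 1, 1, 0); (0, 0, 3, 0))


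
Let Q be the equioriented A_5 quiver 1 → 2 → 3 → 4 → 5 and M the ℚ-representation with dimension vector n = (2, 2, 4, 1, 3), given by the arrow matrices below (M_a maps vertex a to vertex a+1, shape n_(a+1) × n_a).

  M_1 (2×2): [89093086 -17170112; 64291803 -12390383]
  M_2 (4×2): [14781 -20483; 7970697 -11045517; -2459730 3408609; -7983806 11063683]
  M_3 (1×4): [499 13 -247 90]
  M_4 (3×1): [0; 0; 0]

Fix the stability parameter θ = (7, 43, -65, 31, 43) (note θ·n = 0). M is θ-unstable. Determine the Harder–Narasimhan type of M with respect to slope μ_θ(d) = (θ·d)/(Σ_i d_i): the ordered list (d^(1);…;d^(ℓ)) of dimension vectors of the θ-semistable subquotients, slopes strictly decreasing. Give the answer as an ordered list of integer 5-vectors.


Via rank(M_{q-1}∘⋯∘M_p): M ≅ I[1,3], I[1,4], I[3,3]^2, I[5,5]^3.
μ_θ-semistable layers: μ^(1)=43; μ^(2)=31; μ^(3)=-5; μ^(4)=-65

((0, 0, 0, 0, 3); (0, 0, 0, 1, 0); (2, 2, 2, 0, 0); (0, 0, 2, 0, 0))


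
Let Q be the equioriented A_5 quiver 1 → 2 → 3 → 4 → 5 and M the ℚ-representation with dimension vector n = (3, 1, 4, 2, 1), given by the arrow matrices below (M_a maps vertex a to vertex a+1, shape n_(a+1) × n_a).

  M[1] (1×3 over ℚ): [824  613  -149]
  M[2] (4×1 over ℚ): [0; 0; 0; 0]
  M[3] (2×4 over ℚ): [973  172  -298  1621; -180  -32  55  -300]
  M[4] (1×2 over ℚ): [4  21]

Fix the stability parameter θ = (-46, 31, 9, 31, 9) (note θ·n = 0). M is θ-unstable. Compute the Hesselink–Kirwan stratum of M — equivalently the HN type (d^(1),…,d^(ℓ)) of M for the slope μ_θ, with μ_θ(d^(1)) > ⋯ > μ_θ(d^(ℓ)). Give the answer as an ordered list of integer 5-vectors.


Barcode: M ≅ I[1,1]^2, I[1,2], I[3,3]^2, I[3,4], I[3,5]. HN layers by μ_θ (4 steps, strictly decreasing):
  μ^(1)=31; μ^(2)=20; μ^(3)=9; μ^(4)=-46

((0, 1, 0, 1, 0); (0, 0, 0, 1, 1); (0, 0, 4, 0, 0); (3, 0, 0, 0, 0))


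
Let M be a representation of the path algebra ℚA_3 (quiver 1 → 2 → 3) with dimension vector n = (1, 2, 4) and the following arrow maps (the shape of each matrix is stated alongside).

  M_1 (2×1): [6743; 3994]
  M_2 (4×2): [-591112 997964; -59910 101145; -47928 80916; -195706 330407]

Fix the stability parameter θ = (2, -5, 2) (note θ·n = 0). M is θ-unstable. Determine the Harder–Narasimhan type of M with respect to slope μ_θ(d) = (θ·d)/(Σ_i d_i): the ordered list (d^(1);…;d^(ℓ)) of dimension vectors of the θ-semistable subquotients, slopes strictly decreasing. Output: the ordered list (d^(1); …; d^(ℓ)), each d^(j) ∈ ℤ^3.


Interval decomposition of M: I[1,2], I[2,3], I[3,3]^3.
HN type (ℓ=3): μ^(1)=2; μ^(2)=-3/2; μ^(3)=-5

((0, 0, 4); (1, 1, 0); (0, 1, 0))


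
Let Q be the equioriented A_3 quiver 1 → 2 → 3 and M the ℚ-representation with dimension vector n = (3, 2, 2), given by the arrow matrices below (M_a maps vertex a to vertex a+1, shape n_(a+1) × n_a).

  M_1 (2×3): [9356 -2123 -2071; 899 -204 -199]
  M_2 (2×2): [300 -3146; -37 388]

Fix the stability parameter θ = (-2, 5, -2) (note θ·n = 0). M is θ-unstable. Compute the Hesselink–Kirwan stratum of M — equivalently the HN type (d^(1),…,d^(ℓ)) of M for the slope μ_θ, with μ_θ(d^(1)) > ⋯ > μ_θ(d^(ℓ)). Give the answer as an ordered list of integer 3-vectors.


Interval decomposition of M: I[1,1], I[1,3]^2.
HN type (ℓ=2): μ^(1)=3/2; μ^(2)=-2

((0, 2, 2); (3, 0, 0))


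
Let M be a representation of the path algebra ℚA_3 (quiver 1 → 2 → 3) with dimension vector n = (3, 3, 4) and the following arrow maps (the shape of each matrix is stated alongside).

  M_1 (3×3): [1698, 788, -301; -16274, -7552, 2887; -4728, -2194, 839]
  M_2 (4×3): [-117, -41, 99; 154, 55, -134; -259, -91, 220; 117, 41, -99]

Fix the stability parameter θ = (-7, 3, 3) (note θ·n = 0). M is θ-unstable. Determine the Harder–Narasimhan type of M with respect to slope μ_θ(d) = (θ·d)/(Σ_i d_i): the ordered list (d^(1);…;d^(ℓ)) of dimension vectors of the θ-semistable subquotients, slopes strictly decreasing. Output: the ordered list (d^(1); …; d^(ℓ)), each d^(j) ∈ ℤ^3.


Barcode: M ≅ I[1,1], I[1,3]^2, I[2,3], I[3,3]. HN layers by μ_θ (2 steps, strictly decreasing):
  μ^(1)=3; μ^(2)=-7

((0, 3, 4); (3, 0, 0))
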